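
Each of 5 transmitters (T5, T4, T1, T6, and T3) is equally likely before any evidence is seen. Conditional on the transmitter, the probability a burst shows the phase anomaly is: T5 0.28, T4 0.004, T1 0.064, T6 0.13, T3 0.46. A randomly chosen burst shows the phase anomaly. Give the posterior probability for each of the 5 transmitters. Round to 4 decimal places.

Since the prior is uniform, the posterior is proportional to the likelihood:
  T5: 0.28
  T4: 0.004
  T1: 0.064
  T6: 0.13
  T3: 0.46
Normalizing constant = 0.938.
P(T5 | anomaly) = 0.28/0.938 ≈ 0.2985
P(T4 | anomaly) = 0.004/0.938 ≈ 0.0043
P(T1 | anomaly) = 0.064/0.938 ≈ 0.0682
P(T6 | anomaly) = 0.13/0.938 ≈ 0.1386
P(T3 | anomaly) = 0.46/0.938 ≈ 0.4904

T5 0.2985, T4 0.0043, T1 0.0682, T6 0.1386, T3 0.4904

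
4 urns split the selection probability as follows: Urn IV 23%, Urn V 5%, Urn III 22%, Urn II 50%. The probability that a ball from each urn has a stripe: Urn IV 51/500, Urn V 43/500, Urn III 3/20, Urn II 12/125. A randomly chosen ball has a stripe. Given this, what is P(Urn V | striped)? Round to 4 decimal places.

0.0395

Unnormalized posteriors (prior × likelihood):
  Urn IV: 0.23 × 0.102 = 0.02346
  Urn V: 0.05 × 0.086 = 0.0043
  Urn III: 0.22 × 0.15 = 0.033
  Urn II: 0.5 × 0.096 = 0.048
Total = 0.10876.
P(Urn V | evidence) = 0.0043 / 0.10876 ≈ 0.0395.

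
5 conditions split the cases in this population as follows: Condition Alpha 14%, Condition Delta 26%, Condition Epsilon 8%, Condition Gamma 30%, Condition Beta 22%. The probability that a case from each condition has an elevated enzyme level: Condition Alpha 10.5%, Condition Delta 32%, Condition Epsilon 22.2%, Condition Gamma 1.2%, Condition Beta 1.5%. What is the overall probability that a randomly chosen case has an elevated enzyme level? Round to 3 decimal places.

By Bayes' rule, posterior ∝ prior × likelihood:
  Condition Alpha: 0.14 × 0.105 = 0.0147
  Condition Delta: 0.26 × 0.32 = 0.0832
  Condition Epsilon: 0.08 × 0.222 = 0.01776
  Condition Gamma: 0.3 × 0.012 = 0.0036
  Condition Beta: 0.22 × 0.015 = 0.0033
P(elevated) = 0.0147 + 0.0832 + 0.01776 + 0.0036 + 0.0033 = 0.12256 → 0.123.

0.123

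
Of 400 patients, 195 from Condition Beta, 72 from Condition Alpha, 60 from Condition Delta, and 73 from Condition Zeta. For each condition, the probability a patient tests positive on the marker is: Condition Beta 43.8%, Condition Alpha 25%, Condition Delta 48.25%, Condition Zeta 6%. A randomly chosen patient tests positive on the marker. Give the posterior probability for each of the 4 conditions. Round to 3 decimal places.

By Bayes' rule, posterior ∝ prior × likelihood:
  Condition Beta: 0.4875 × 0.438 = 0.213525
  Condition Alpha: 0.18 × 0.25 = 0.045
  Condition Delta: 0.15 × 0.4825 = 0.072375
  Condition Zeta: 0.1825 × 0.06 = 0.01095
Normalizing constant = 0.34185.
P(Condition Beta | marker-positive) = 0.213525/0.34185 ≈ 0.625
P(Condition Alpha | marker-positive) = 0.045/0.34185 ≈ 0.132
P(Condition Delta | marker-positive) = 0.072375/0.34185 ≈ 0.212
P(Condition Zeta | marker-positive) = 0.01095/0.34185 ≈ 0.032
(Check: 0.625+0.132+0.212+0.032 = 1.001.)

Condition Beta 0.625, Condition Alpha 0.132, Condition Delta 0.212, Condition Zeta 0.032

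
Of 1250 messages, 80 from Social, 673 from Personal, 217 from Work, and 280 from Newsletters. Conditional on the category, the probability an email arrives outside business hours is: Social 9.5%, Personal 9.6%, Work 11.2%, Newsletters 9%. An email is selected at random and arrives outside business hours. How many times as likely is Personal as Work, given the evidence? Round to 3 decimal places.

2.658

Prior × likelihood for each hypothesis:
  Social: 0.064 × 0.095 = 0.00608
  Personal: 0.5384 × 0.096 = 0.0516864
  Work: 0.1736 × 0.112 = 0.0194432
  Newsletters: 0.224 × 0.09 = 0.02016
Total = 0.0973696.
The ratio is 0.0516864 / 0.0194432 (the normalizer cancels) = 2.658.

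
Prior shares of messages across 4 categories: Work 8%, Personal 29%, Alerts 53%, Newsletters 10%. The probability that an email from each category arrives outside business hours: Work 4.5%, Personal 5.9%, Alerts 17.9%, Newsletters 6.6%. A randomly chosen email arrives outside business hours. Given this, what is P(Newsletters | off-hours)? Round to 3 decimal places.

By Bayes' rule, posterior ∝ prior × likelihood:
  Work: 0.08 × 0.045 = 0.0036
  Personal: 0.29 × 0.059 = 0.01711
  Alerts: 0.53 × 0.179 = 0.09487
  Newsletters: 0.1 × 0.066 = 0.0066
Sum = 0.12218.
P(Newsletters | evidence) = 0.0066 / 0.12218 ≈ 0.054.

0.054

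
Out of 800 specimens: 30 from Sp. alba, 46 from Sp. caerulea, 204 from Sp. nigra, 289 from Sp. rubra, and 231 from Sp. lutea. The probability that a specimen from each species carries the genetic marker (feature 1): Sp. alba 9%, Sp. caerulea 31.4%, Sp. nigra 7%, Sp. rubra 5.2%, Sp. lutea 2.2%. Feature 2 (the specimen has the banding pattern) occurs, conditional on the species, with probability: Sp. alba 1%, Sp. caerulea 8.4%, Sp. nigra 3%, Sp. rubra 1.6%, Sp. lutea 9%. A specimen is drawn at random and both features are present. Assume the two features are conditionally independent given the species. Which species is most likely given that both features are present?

Unnormalized posteriors (prior × likelihood):
  Sp. alba: 0.0375 × 0.09 × 0.01 = 0.00003375
  Sp. caerulea: 0.0575 × 0.314 × 0.084 = 0.00151662
  Sp. nigra: 0.255 × 0.07 × 0.03 = 0.0005355
  Sp. rubra: 0.36125 × 0.052 × 0.016 = 0.00030056
  Sp. lutea: 0.28875 × 0.022 × 0.09 = 0.000571725
Total = 0.002958155.
Largest term belongs to Sp. caerulea, so Sp. caerulea is most probable.

Sp. caerulea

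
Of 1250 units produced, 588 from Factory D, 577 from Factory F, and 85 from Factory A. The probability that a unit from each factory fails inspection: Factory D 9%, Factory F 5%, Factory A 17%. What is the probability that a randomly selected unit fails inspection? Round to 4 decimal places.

0.0770

Prior × likelihood for each hypothesis:
  Factory D: 0.4704 × 0.09 = 0.042336
  Factory F: 0.4616 × 0.05 = 0.02308
  Factory A: 0.068 × 0.17 = 0.01156
P(nonconforming) = 0.042336 + 0.02308 + 0.01156 = 0.076976 → 0.0770.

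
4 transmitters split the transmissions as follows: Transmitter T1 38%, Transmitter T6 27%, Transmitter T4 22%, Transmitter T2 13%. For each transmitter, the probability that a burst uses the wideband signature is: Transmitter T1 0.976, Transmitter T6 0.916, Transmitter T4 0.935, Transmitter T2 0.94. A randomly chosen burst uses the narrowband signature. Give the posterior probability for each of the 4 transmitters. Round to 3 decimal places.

Transmitter T1 0.169, Transmitter T6 0.421, Transmitter T4 0.265, Transmitter T2 0.145

Taking complements, P(narrowband | each) = Transmitter T1 0.024, Transmitter T6 0.084, Transmitter T4 0.065, Transmitter T2 0.06.
By Bayes' rule, posterior ∝ prior × likelihood:
  Transmitter T1: 0.38 × 0.024 = 0.00912
  Transmitter T6: 0.27 × 0.084 = 0.02268
  Transmitter T4: 0.22 × 0.065 = 0.0143
  Transmitter T2: 0.13 × 0.06 = 0.0078
Sum = 0.0539.
P(Transmitter T1 | narrowband) = 0.00912/0.0539 ≈ 0.169
P(Transmitter T6 | narrowband) = 0.02268/0.0539 ≈ 0.421
P(Transmitter T4 | narrowband) = 0.0143/0.0539 ≈ 0.265
P(Transmitter T2 | narrowband) = 0.0078/0.0539 ≈ 0.145
(Check: 0.169+0.421+0.265+0.145 = 1.000.)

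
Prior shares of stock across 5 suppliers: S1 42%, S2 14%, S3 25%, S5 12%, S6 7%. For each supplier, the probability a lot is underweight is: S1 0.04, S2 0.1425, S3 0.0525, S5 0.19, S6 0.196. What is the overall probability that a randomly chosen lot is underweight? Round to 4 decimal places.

Prior × likelihood for each hypothesis:
  S1: 0.42 × 0.04 = 0.0168
  S2: 0.14 × 0.1425 = 0.01995
  S3: 0.25 × 0.0525 = 0.013125
  S5: 0.12 × 0.19 = 0.0228
  S6: 0.07 × 0.196 = 0.01372
P(underweight) = 0.0168 + 0.01995 + 0.013125 + 0.0228 + 0.01372 = 0.086395 → 0.0864.

0.0864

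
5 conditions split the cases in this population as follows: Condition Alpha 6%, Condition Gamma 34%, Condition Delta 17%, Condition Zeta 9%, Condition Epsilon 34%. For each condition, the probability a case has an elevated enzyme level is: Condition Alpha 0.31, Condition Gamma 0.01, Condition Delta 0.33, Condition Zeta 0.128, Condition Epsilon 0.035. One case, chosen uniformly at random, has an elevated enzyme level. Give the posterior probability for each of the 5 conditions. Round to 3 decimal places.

Compute prior × likelihood for every hypothesis:
  Condition Alpha: 0.06 × 0.31 = 0.0186
  Condition Gamma: 0.34 × 0.01 = 0.0034
  Condition Delta: 0.17 × 0.33 = 0.0561
  Condition Zeta: 0.09 × 0.128 = 0.01152
  Condition Epsilon: 0.34 × 0.035 = 0.0119
Normalizing constant = 0.10152.
P(Condition Alpha | elevated) = 0.0186/0.10152 ≈ 0.183
P(Condition Gamma | elevated) = 0.0034/0.10152 ≈ 0.033
P(Condition Delta | elevated) = 0.0561/0.10152 ≈ 0.553
P(Condition Zeta | elevated) = 0.01152/0.10152 ≈ 0.113
P(Condition Epsilon | elevated) = 0.0119/0.10152 ≈ 0.117
(Check: 0.183+0.033+0.553+0.113+0.117 = 0.999.)

Condition Alpha 0.183, Condition Gamma 0.033, Condition Delta 0.553, Condition Zeta 0.113, Condition Epsilon 0.117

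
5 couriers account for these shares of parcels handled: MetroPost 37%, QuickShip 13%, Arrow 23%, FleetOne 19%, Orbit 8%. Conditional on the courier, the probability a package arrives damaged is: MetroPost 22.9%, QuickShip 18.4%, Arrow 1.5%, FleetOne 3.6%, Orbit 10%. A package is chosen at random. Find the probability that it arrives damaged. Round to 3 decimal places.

0.127

Compute prior × likelihood for every hypothesis:
  MetroPost: 0.37 × 0.229 = 0.08473
  QuickShip: 0.13 × 0.184 = 0.02392
  Arrow: 0.23 × 0.015 = 0.00345
  FleetOne: 0.19 × 0.036 = 0.00684
  Orbit: 0.08 × 0.1 = 0.008
P(damaged) = 0.08473 + 0.02392 + 0.00345 + 0.00684 + 0.008 = 0.12694 → 0.127.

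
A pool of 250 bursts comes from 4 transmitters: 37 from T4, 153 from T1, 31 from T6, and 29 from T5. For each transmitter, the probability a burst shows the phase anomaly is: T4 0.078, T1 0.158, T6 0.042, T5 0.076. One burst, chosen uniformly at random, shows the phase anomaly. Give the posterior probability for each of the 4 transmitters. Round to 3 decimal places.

T4 0.094, T1 0.791, T6 0.043, T5 0.072

By Bayes' rule, posterior ∝ prior × likelihood:
  T4: 0.148 × 0.078 = 0.011544
  T1: 0.612 × 0.158 = 0.096696
  T6: 0.124 × 0.042 = 0.005208
  T5: 0.116 × 0.076 = 0.008816
Normalizing constant = 0.122264.
P(T4 | anomaly) = 0.011544/0.122264 ≈ 0.094
P(T1 | anomaly) = 0.096696/0.122264 ≈ 0.791
P(T6 | anomaly) = 0.005208/0.122264 ≈ 0.043
P(T5 | anomaly) = 0.008816/0.122264 ≈ 0.072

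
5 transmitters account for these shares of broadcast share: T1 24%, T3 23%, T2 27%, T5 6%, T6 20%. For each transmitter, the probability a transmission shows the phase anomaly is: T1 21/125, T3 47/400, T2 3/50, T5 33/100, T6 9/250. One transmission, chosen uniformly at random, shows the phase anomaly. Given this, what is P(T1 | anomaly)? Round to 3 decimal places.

0.365

Prior × likelihood for each hypothesis:
  T1: 0.24 × 0.168 = 0.04032
  T3: 0.23 × 0.1175 = 0.027025
  T2: 0.27 × 0.06 = 0.0162
  T5: 0.06 × 0.33 = 0.0198
  T6: 0.2 × 0.036 = 0.0072
Sum = 0.110545.
P(T1 | evidence) = 0.04032 / 0.110545 ≈ 0.365.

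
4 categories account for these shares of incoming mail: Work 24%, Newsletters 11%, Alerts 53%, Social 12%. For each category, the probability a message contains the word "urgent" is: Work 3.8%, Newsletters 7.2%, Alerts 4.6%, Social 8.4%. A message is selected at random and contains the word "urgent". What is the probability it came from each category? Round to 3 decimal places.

By Bayes' rule, posterior ∝ prior × likelihood:
  Work: 0.24 × 0.038 = 0.00912
  Newsletters: 0.11 × 0.072 = 0.00792
  Alerts: 0.53 × 0.046 = 0.02438
  Social: 0.12 × 0.084 = 0.01008
Total = 0.0515.
P(Work | urgent-flag) = 0.00912/0.0515 ≈ 0.177
P(Newsletters | urgent-flag) = 0.00792/0.0515 ≈ 0.154
P(Alerts | urgent-flag) = 0.02438/0.0515 ≈ 0.473
P(Social | urgent-flag) = 0.01008/0.0515 ≈ 0.196
(Check: 0.177+0.154+0.473+0.196 = 1.000.)

Work 0.177, Newsletters 0.154, Alerts 0.473, Social 0.196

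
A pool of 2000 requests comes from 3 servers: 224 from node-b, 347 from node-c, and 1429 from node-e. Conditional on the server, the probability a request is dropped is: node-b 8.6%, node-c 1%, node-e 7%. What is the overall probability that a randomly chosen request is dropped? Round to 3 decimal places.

By Bayes' rule, posterior ∝ prior × likelihood:
  node-b: 0.112 × 0.086 = 0.009632
  node-c: 0.1735 × 0.01 = 0.001735
  node-e: 0.7145 × 0.07 = 0.050015
P(dropped) = 0.009632 + 0.001735 + 0.050015 = 0.061382 → 0.061.

0.061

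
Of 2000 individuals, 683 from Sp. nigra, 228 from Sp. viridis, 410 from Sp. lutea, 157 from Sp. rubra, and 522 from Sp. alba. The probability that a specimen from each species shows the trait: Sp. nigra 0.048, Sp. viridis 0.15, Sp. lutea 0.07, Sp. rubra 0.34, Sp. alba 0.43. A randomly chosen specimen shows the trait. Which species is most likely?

Sp. alba

Prior × likelihood for each hypothesis:
  Sp. nigra: 0.3415 × 0.048 = 0.016392
  Sp. viridis: 0.114 × 0.15 = 0.0171
  Sp. lutea: 0.205 × 0.07 = 0.01435
  Sp. rubra: 0.0785 × 0.34 = 0.02669
  Sp. alba: 0.261 × 0.43 = 0.11223
Normalizing constant = 0.186762.
Largest term belongs to Sp. alba, so Sp. alba is most probable.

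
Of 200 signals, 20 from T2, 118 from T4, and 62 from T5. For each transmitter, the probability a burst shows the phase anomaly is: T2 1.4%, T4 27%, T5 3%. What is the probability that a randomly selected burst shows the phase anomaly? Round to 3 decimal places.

0.170

By Bayes' rule, posterior ∝ prior × likelihood:
  T2: 0.1 × 0.014 = 0.0014
  T4: 0.59 × 0.27 = 0.1593
  T5: 0.31 × 0.03 = 0.0093
P(anomaly) = 0.0014 + 0.1593 + 0.0093 = 0.17 → 0.170.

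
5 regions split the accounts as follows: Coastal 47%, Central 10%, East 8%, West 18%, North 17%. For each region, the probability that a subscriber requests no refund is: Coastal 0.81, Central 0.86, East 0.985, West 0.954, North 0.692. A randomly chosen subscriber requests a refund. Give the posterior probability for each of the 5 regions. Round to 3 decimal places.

Taking complements, P(refund | each) = Coastal 0.19, Central 0.14, East 0.015, West 0.046, North 0.308.
Prior × likelihood for each hypothesis:
  Coastal: 0.47 × 0.19 = 0.0893
  Central: 0.1 × 0.14 = 0.014
  East: 0.08 × 0.015 = 0.0012
  West: 0.18 × 0.046 = 0.00828
  North: 0.17 × 0.308 = 0.05236
Total = 0.16514.
P(Coastal | refund) = 0.0893/0.16514 ≈ 0.541
P(Central | refund) = 0.014/0.16514 ≈ 0.085
P(East | refund) = 0.0012/0.16514 ≈ 0.007
P(West | refund) = 0.00828/0.16514 ≈ 0.050
P(North | refund) = 0.05236/0.16514 ≈ 0.317

Coastal 0.541, Central 0.085, East 0.007, West 0.050, North 0.317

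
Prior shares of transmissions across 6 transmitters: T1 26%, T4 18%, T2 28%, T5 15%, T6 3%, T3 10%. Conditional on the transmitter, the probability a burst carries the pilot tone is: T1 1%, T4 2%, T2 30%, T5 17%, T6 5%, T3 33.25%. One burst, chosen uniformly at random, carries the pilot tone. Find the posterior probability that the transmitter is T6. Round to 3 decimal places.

By Bayes' rule, posterior ∝ prior × likelihood:
  T1: 0.26 × 0.01 = 0.0026
  T4: 0.18 × 0.02 = 0.0036
  T2: 0.28 × 0.3 = 0.084
  T5: 0.15 × 0.17 = 0.0255
  T6: 0.03 × 0.05 = 0.0015
  T3: 0.1 × 0.3325 = 0.03325
Sum = 0.15045.
P(T6 | evidence) = 0.0015 / 0.15045 ≈ 0.010.

0.010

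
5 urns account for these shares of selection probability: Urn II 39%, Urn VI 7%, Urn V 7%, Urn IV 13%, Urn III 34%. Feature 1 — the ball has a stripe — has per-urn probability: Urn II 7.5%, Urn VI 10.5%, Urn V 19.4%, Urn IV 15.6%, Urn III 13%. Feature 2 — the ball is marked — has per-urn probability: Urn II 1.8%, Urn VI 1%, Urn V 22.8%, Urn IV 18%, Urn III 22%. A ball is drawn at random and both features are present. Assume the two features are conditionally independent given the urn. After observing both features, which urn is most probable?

Unnormalized posteriors (prior × likelihood):
  Urn II: 0.39 × 0.075 × 0.018 = 0.0005265
  Urn VI: 0.07 × 0.105 × 0.01 = 0.0000735
  Urn V: 0.07 × 0.194 × 0.228 = 0.00309624
  Urn IV: 0.13 × 0.156 × 0.18 = 0.0036504
  Urn III: 0.34 × 0.13 × 0.22 = 0.009724
Sum = 0.01707064.
Largest term belongs to Urn III, so Urn III is most probable.

Urn III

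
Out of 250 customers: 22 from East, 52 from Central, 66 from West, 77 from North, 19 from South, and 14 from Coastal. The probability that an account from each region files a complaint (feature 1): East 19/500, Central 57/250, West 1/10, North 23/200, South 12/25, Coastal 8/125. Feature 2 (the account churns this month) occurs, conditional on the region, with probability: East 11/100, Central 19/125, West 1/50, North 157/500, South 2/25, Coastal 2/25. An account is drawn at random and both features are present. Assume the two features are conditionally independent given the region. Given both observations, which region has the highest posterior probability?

Compute prior × likelihood for every hypothesis:
  East: 0.088 × 0.038 × 0.11 = 0.00036784
  Central: 0.208 × 0.228 × 0.152 = 0.007208448
  West: 0.264 × 0.1 × 0.02 = 0.000528
  North: 0.308 × 0.115 × 0.314 = 0.01112188
  South: 0.076 × 0.48 × 0.08 = 0.0029184
  Coastal: 0.056 × 0.064 × 0.08 = 0.00028672
Normalizing constant = 0.022431288.
Largest term belongs to North, so North is most probable.

North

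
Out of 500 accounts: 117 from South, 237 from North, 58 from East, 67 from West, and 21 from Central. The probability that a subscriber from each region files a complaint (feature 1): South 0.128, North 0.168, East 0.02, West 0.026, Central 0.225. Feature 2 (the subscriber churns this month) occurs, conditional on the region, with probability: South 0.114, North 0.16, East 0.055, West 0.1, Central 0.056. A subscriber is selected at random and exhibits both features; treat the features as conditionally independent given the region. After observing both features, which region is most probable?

North

By Bayes' rule, posterior ∝ prior × likelihood:
  South: 0.234 × 0.128 × 0.114 = 0.003414528
  North: 0.474 × 0.168 × 0.16 = 0.01274112
  East: 0.116 × 0.02 × 0.055 = 0.0001276
  West: 0.134 × 0.026 × 0.1 = 0.0003484
  Central: 0.042 × 0.225 × 0.056 = 0.0005292
Normalizing constant = 0.017160848.
Largest term belongs to North, so North is most probable.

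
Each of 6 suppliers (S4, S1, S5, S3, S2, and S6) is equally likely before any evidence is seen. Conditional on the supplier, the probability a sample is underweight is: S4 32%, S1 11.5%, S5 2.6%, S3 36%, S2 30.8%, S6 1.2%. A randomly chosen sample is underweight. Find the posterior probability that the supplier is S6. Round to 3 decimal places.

0.011

Since the prior is uniform, the posterior is proportional to the likelihood:
  S4: 0.32
  S1: 0.115
  S5: 0.026
  S3: 0.36
  S2: 0.308
  S6: 0.012
Total = 1.141.
P(S6 | evidence) = 0.012 / 1.141 ≈ 0.011.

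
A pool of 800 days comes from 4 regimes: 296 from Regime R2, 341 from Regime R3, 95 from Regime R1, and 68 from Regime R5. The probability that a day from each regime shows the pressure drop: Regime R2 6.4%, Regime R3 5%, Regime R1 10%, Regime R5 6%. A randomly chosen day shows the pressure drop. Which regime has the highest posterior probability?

By Bayes' rule, posterior ∝ prior × likelihood:
  Regime R2: 0.37 × 0.064 = 0.02368
  Regime R3: 0.42625 × 0.05 = 0.0213125
  Regime R1: 0.11875 × 0.1 = 0.011875
  Regime R5: 0.085 × 0.06 = 0.0051
Normalizing constant = 0.0619675.
Largest term belongs to Regime R2, so Regime R2 is most probable.

Regime R2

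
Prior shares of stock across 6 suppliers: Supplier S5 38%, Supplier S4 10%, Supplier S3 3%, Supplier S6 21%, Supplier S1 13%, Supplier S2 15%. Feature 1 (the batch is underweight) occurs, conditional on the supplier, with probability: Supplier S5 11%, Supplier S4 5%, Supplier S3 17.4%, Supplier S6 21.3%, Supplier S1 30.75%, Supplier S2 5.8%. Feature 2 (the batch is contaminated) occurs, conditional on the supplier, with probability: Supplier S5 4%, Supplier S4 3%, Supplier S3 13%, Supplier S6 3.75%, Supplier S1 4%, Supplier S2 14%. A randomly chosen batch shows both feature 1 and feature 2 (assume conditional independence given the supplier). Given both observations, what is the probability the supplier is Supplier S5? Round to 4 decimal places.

0.2390

Unnormalized posteriors (prior × likelihood):
  Supplier S5: 0.38 × 0.11 × 0.04 = 0.001672
  Supplier S4: 0.1 × 0.05 × 0.03 = 0.00015
  Supplier S3: 0.03 × 0.174 × 0.13 = 0.0006786
  Supplier S6: 0.21 × 0.213 × 0.0375 = 0.001677375
  Supplier S1: 0.13 × 0.3075 × 0.04 = 0.001599
  Supplier S2: 0.15 × 0.058 × 0.14 = 0.001218
Normalizing constant = 0.006994975.
P(Supplier S5 | evidence) = 0.001672 / 0.006994975 ≈ 0.2390.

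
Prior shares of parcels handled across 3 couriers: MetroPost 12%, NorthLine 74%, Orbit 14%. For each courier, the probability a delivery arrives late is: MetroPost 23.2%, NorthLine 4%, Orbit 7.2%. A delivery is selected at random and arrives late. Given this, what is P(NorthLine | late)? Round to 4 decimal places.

Compute prior × likelihood for every hypothesis:
  MetroPost: 0.12 × 0.232 = 0.02784
  NorthLine: 0.74 × 0.04 = 0.0296
  Orbit: 0.14 × 0.072 = 0.01008
Total = 0.06752.
P(NorthLine | evidence) = 0.0296 / 0.06752 ≈ 0.4384.

0.4384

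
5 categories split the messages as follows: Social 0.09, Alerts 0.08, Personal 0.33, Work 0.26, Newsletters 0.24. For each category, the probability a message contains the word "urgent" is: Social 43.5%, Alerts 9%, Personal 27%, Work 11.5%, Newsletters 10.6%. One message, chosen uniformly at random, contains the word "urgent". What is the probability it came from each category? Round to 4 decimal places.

Unnormalized posteriors (prior × likelihood):
  Social: 0.09 × 0.435 = 0.03915
  Alerts: 0.08 × 0.09 = 0.0072
  Personal: 0.33 × 0.27 = 0.0891
  Work: 0.26 × 0.115 = 0.0299
  Newsletters: 0.24 × 0.106 = 0.02544
Normalizing constant = 0.19079.
P(Social | urgent-flag) = 0.03915/0.19079 ≈ 0.2052
P(Alerts | urgent-flag) = 0.0072/0.19079 ≈ 0.0377
P(Personal | urgent-flag) = 0.0891/0.19079 ≈ 0.4670
P(Work | urgent-flag) = 0.0299/0.19079 ≈ 0.1567
P(Newsletters | urgent-flag) = 0.02544/0.19079 ≈ 0.1333

Social 0.2052, Alerts 0.0377, Personal 0.4670, Work 0.1567, Newsletters 0.1333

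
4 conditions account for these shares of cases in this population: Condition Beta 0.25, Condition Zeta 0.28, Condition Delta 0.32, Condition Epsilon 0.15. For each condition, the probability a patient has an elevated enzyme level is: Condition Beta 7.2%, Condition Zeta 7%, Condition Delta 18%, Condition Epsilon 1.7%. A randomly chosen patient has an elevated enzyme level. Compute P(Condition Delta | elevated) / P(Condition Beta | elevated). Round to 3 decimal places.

3.200

Unnormalized posteriors (prior × likelihood):
  Condition Beta: 0.25 × 0.072 = 0.018
  Condition Zeta: 0.28 × 0.07 = 0.0196
  Condition Delta: 0.32 × 0.18 = 0.0576
  Condition Epsilon: 0.15 × 0.017 = 0.00255
Normalizing constant = 0.09775.
The ratio is 0.0576 / 0.018 (the normalizer cancels) = 3.200.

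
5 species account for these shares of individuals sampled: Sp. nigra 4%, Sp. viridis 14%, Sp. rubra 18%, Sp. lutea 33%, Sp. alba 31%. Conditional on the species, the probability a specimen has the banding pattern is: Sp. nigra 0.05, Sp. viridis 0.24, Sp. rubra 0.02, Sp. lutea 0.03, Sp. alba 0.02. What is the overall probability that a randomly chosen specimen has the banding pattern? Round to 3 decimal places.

0.055

By Bayes' rule, posterior ∝ prior × likelihood:
  Sp. nigra: 0.04 × 0.05 = 0.002
  Sp. viridis: 0.14 × 0.24 = 0.0336
  Sp. rubra: 0.18 × 0.02 = 0.0036
  Sp. lutea: 0.33 × 0.03 = 0.0099
  Sp. alba: 0.31 × 0.02 = 0.0062
P(banded) = 0.002 + 0.0336 + 0.0036 + 0.0099 + 0.0062 = 0.0553 → 0.055.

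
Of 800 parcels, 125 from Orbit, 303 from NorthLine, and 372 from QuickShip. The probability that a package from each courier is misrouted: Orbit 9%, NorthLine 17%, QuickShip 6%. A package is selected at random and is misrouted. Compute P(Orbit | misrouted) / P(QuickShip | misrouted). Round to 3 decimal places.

0.504

By Bayes' rule, posterior ∝ prior × likelihood:
  Orbit: 0.15625 × 0.09 = 0.0140625
  NorthLine: 0.37875 × 0.17 = 0.0643875
  QuickShip: 0.465 × 0.06 = 0.0279
Total = 0.10635.
The ratio is 0.0140625 / 0.0279 (the normalizer cancels) = 0.504.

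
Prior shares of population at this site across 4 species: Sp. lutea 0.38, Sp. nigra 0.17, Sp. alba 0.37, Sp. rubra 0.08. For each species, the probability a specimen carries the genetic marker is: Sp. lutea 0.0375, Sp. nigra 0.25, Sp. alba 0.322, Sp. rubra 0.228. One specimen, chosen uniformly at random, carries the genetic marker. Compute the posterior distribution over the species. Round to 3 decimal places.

By Bayes' rule, posterior ∝ prior × likelihood:
  Sp. lutea: 0.38 × 0.0375 = 0.01425
  Sp. nigra: 0.17 × 0.25 = 0.0425
  Sp. alba: 0.37 × 0.322 = 0.11914
  Sp. rubra: 0.08 × 0.228 = 0.01824
Sum = 0.19413.
P(Sp. lutea | marker) = 0.01425/0.19413 ≈ 0.073
P(Sp. nigra | marker) = 0.0425/0.19413 ≈ 0.219
P(Sp. alba | marker) = 0.11914/0.19413 ≈ 0.614
P(Sp. rubra | marker) = 0.01824/0.19413 ≈ 0.094
(Check: 0.073+0.219+0.614+0.094 = 1.000.)

Sp. lutea 0.073, Sp. nigra 0.219, Sp. alba 0.614, Sp. rubra 0.094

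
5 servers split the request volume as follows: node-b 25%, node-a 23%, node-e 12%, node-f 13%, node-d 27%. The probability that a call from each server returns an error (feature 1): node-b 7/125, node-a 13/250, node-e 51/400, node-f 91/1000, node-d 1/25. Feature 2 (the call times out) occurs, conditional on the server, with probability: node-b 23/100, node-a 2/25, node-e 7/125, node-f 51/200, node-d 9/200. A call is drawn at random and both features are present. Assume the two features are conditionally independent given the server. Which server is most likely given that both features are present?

By Bayes' rule, posterior ∝ prior × likelihood:
  node-b: 0.25 × 0.056 × 0.23 = 0.00322
  node-a: 0.23 × 0.052 × 0.08 = 0.0009568
  node-e: 0.12 × 0.1275 × 0.056 = 0.0008568
  node-f: 0.13 × 0.091 × 0.255 = 0.00301665
  node-d: 0.27 × 0.04 × 0.045 = 0.000486
Total = 0.00853625.
Largest term belongs to node-b, so node-b is most probable.

node-b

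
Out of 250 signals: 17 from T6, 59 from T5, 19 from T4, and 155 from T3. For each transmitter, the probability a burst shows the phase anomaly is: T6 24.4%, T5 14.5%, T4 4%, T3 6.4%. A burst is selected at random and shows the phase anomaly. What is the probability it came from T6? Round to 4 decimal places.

0.1774

Unnormalized posteriors (prior × likelihood):
  T6: 0.068 × 0.244 = 0.016592
  T5: 0.236 × 0.145 = 0.03422
  T4: 0.076 × 0.04 = 0.00304
  T3: 0.62 × 0.064 = 0.03968
Normalizing constant = 0.093532.
P(T6 | evidence) = 0.016592 / 0.093532 ≈ 0.1774.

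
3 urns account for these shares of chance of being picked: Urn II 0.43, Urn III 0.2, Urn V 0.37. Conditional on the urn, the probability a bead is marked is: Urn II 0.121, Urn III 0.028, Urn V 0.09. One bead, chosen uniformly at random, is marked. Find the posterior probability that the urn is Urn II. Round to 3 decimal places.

By Bayes' rule, posterior ∝ prior × likelihood:
  Urn II: 0.43 × 0.121 = 0.05203
  Urn III: 0.2 × 0.028 = 0.0056
  Urn V: 0.37 × 0.09 = 0.0333
Total = 0.09093.
P(Urn II | evidence) = 0.05203 / 0.09093 ≈ 0.572.

0.572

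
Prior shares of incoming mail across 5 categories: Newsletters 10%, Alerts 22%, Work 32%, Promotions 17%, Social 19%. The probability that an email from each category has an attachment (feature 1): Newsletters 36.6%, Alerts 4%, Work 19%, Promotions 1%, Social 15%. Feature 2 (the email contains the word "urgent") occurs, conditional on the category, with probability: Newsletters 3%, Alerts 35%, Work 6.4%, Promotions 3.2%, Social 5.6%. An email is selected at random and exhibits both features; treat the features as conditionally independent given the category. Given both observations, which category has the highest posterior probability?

Prior × likelihood for each hypothesis:
  Newsletters: 0.1 × 0.366 × 0.03 = 0.001098
  Alerts: 0.22 × 0.04 × 0.35 = 0.00308
  Work: 0.32 × 0.19 × 0.064 = 0.0038912
  Promotions: 0.17 × 0.01 × 0.032 = 0.0000544
  Social: 0.19 × 0.15 × 0.056 = 0.001596
Normalizing constant = 0.0097196.
Largest term belongs to Work, so Work is most probable.

Work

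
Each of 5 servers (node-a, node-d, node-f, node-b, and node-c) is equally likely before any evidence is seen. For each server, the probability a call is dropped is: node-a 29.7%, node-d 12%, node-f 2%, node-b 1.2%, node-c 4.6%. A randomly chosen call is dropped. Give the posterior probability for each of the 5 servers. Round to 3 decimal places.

node-a 0.600, node-d 0.242, node-f 0.040, node-b 0.024, node-c 0.093

With a uniform prior (1/5 each), posterior ∝ likelihood:
  node-a: 0.297
  node-d: 0.12
  node-f: 0.02
  node-b: 0.012
  node-c: 0.046
Sum = 0.495.
P(node-a | dropped) = 0.297/0.495 ≈ 0.600
P(node-d | dropped) = 0.12/0.495 ≈ 0.242
P(node-f | dropped) = 0.02/0.495 ≈ 0.040
P(node-b | dropped) = 0.012/0.495 ≈ 0.024
P(node-c | dropped) = 0.046/0.495 ≈ 0.093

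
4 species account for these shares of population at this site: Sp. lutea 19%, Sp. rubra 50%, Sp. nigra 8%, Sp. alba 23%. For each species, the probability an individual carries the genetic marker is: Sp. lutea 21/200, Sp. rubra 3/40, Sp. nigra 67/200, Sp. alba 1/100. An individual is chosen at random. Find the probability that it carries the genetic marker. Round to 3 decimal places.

0.087

Compute prior × likelihood for every hypothesis:
  Sp. lutea: 0.19 × 0.105 = 0.01995
  Sp. rubra: 0.5 × 0.075 = 0.0375
  Sp. nigra: 0.08 × 0.335 = 0.0268
  Sp. alba: 0.23 × 0.01 = 0.0023
P(marker) = 0.01995 + 0.0375 + 0.0268 + 0.0023 = 0.08655 → 0.087.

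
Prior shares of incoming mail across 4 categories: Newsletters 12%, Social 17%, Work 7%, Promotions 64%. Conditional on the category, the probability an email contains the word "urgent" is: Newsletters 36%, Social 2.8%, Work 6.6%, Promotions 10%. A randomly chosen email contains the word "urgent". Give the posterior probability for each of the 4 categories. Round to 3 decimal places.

Unnormalized posteriors (prior × likelihood):
  Newsletters: 0.12 × 0.36 = 0.0432
  Social: 0.17 × 0.028 = 0.00476
  Work: 0.07 × 0.066 = 0.00462
  Promotions: 0.64 × 0.1 = 0.064
Sum = 0.11658.
P(Newsletters | urgent-flag) = 0.0432/0.11658 ≈ 0.371
P(Social | urgent-flag) = 0.00476/0.11658 ≈ 0.041
P(Work | urgent-flag) = 0.00462/0.11658 ≈ 0.040
P(Promotions | urgent-flag) = 0.064/0.11658 ≈ 0.549
(Check: 0.371+0.041+0.040+0.549 = 1.001.)

Newsletters 0.371, Social 0.041, Work 0.040, Promotions 0.549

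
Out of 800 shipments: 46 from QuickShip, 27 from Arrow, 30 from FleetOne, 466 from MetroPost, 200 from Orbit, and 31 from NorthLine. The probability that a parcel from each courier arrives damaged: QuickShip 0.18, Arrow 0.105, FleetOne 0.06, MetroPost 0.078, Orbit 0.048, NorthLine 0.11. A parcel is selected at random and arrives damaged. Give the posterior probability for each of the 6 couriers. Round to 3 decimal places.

QuickShip 0.133, Arrow 0.046, FleetOne 0.029, MetroPost 0.584, Orbit 0.154, NorthLine 0.055

Unnormalized posteriors (prior × likelihood):
  QuickShip: 0.0575 × 0.18 = 0.01035
  Arrow: 0.03375 × 0.105 = 0.00354375
  FleetOne: 0.0375 × 0.06 = 0.00225
  MetroPost: 0.5825 × 0.078 = 0.045435
  Orbit: 0.25 × 0.048 = 0.012
  NorthLine: 0.03875 × 0.11 = 0.0042625
Normalizing constant = 0.07784125.
P(QuickShip | damaged) = 0.01035/0.07784125 ≈ 0.133
P(Arrow | damaged) = 0.00354375/0.07784125 ≈ 0.046
P(FleetOne | damaged) = 0.00225/0.07784125 ≈ 0.029
P(MetroPost | damaged) = 0.045435/0.07784125 ≈ 0.584
P(Orbit | damaged) = 0.012/0.07784125 ≈ 0.154
P(NorthLine | damaged) = 0.0042625/0.07784125 ≈ 0.055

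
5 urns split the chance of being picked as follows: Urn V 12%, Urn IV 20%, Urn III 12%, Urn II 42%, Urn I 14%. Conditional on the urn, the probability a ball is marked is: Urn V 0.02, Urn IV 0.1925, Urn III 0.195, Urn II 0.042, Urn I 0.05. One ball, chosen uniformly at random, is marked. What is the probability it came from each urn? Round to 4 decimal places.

Prior × likelihood for each hypothesis:
  Urn V: 0.12 × 0.02 = 0.0024
  Urn IV: 0.2 × 0.1925 = 0.0385
  Urn III: 0.12 × 0.195 = 0.0234
  Urn II: 0.42 × 0.042 = 0.01764
  Urn I: 0.14 × 0.05 = 0.007
Sum = 0.08894.
P(Urn V | marked) = 0.0024/0.08894 ≈ 0.0270
P(Urn IV | marked) = 0.0385/0.08894 ≈ 0.4329
P(Urn III | marked) = 0.0234/0.08894 ≈ 0.2631
P(Urn II | marked) = 0.01764/0.08894 ≈ 0.1983
P(Urn I | marked) = 0.007/0.08894 ≈ 0.0787

Urn V 0.0270, Urn IV 0.4329, Urn III 0.2631, Urn II 0.1983, Urn I 0.0787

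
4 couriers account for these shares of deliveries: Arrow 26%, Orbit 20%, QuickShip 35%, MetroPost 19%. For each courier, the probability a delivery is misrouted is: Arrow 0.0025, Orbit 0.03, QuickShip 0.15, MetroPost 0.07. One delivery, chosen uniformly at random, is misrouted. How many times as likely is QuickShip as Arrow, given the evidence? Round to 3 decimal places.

80.769

Compute prior × likelihood for every hypothesis:
  Arrow: 0.26 × 0.0025 = 0.00065
  Orbit: 0.2 × 0.03 = 0.006
  QuickShip: 0.35 × 0.15 = 0.0525
  MetroPost: 0.19 × 0.07 = 0.0133
Sum = 0.07245.
The ratio is 0.0525 / 0.00065 (the normalizer cancels) = 80.769.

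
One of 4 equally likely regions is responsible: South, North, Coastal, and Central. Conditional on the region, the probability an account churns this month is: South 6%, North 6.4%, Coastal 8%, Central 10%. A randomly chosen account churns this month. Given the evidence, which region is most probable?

With a uniform prior (1/4 each), posterior ∝ likelihood:
  South: 0.06
  North: 0.064
  Coastal: 0.08
  Central: 0.1
Total = 0.304.
Largest term belongs to Central, so Central is most probable.

Central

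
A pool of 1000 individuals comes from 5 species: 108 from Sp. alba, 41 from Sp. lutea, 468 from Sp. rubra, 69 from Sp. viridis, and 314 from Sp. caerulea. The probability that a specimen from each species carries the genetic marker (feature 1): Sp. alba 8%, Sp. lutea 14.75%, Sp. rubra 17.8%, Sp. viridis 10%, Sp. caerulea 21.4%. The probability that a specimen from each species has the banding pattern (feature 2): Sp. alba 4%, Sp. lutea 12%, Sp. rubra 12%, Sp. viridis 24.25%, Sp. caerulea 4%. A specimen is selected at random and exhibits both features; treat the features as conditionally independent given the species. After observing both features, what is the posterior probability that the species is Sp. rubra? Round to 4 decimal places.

0.6479

Unnormalized posteriors (prior × likelihood):
  Sp. alba: 0.108 × 0.08 × 0.04 = 0.0003456
  Sp. lutea: 0.041 × 0.1475 × 0.12 = 0.0007257
  Sp. rubra: 0.468 × 0.178 × 0.12 = 0.00999648
  Sp. viridis: 0.069 × 0.1 × 0.2425 = 0.00167325
  Sp. caerulea: 0.314 × 0.214 × 0.04 = 0.00268784
Total = 0.01542887.
P(Sp. rubra | evidence) = 0.00999648 / 0.01542887 ≈ 0.6479.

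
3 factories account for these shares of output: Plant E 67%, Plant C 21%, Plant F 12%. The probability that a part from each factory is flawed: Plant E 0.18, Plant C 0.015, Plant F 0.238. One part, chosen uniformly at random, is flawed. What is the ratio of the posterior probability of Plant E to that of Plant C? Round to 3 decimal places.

Unnormalized posteriors (prior × likelihood):
  Plant E: 0.67 × 0.18 = 0.1206
  Plant C: 0.21 × 0.015 = 0.00315
  Plant F: 0.12 × 0.238 = 0.02856
Total = 0.15231.
The ratio is 0.1206 / 0.00315 (the normalizer cancels) = 38.286.

38.286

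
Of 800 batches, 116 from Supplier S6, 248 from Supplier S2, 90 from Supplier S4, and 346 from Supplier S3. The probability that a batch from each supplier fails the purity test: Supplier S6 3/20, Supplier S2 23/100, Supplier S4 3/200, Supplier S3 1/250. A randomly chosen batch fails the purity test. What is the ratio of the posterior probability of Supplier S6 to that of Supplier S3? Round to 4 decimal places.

12.5723

Prior × likelihood for each hypothesis:
  Supplier S6: 0.145 × 0.15 = 0.02175
  Supplier S2: 0.31 × 0.23 = 0.0713
  Supplier S4: 0.1125 × 0.015 = 0.0016875
  Supplier S3: 0.4325 × 0.004 = 0.00173
Sum = 0.0964675.
The ratio is 0.02175 / 0.00173 (the normalizer cancels) = 12.5723.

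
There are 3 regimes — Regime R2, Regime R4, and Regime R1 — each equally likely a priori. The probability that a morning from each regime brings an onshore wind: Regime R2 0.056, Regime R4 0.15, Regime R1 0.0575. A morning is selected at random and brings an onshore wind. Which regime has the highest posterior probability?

Regime R4

Since the prior is uniform, the posterior is proportional to the likelihood:
  Regime R2: 0.056
  Regime R4: 0.15
  Regime R1: 0.0575
Normalizing constant = 0.2635.
Largest term belongs to Regime R4, so Regime R4 is most probable.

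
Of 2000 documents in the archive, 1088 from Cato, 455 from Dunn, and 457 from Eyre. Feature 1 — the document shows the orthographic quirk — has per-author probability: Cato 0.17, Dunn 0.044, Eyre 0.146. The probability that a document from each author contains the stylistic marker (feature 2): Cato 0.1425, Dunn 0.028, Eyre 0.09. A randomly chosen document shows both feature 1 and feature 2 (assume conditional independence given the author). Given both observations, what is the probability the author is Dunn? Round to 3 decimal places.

Unnormalized posteriors (prior × likelihood):
  Cato: 0.544 × 0.17 × 0.1425 = 0.0131784
  Dunn: 0.2275 × 0.044 × 0.028 = 0.00028028
  Eyre: 0.2285 × 0.146 × 0.09 = 0.00300249
Normalizing constant = 0.01646117.
P(Dunn | evidence) = 0.00028028 / 0.01646117 ≈ 0.017.

0.017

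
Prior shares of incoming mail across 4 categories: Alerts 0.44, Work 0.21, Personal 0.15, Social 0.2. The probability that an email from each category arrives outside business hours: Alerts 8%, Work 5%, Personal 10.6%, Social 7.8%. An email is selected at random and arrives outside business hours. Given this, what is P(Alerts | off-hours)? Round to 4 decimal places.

0.4560

Prior × likelihood for each hypothesis:
  Alerts: 0.44 × 0.08 = 0.0352
  Work: 0.21 × 0.05 = 0.0105
  Personal: 0.15 × 0.106 = 0.0159
  Social: 0.2 × 0.078 = 0.0156
Total = 0.0772.
P(Alerts | evidence) = 0.0352 / 0.0772 ≈ 0.4560.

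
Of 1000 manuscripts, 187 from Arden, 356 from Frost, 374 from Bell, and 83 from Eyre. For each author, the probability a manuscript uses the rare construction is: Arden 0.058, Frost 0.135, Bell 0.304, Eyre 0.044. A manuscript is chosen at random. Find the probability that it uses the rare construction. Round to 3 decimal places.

0.176

Prior × likelihood for each hypothesis:
  Arden: 0.187 × 0.058 = 0.010846
  Frost: 0.356 × 0.135 = 0.04806
  Bell: 0.374 × 0.304 = 0.113696
  Eyre: 0.083 × 0.044 = 0.003652
P(rare-form) = 0.010846 + 0.04806 + 0.113696 + 0.003652 = 0.176254 → 0.176.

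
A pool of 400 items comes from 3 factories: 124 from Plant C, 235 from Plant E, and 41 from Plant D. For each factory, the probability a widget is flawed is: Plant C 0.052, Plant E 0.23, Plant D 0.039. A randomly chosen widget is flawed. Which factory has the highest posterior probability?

Compute prior × likelihood for every hypothesis:
  Plant C: 0.31 × 0.052 = 0.01612
  Plant E: 0.5875 × 0.23 = 0.135125
  Plant D: 0.1025 × 0.039 = 0.0039975
Normalizing constant = 0.1552425.
Largest term belongs to Plant E, so Plant E is most probable.

Plant E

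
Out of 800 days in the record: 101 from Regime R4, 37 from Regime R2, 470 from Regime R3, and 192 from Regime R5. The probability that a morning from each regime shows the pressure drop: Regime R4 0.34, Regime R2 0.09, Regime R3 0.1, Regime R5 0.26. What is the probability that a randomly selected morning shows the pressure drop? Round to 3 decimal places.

Prior × likelihood for each hypothesis:
  Regime R4: 0.12625 × 0.34 = 0.042925
  Regime R2: 0.04625 × 0.09 = 0.0041625
  Regime R3: 0.5875 × 0.1 = 0.05875
  Regime R5: 0.24 × 0.26 = 0.0624
P(drop) = 0.042925 + 0.0041625 + 0.05875 + 0.0624 = 0.1682375 → 0.168.

0.168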